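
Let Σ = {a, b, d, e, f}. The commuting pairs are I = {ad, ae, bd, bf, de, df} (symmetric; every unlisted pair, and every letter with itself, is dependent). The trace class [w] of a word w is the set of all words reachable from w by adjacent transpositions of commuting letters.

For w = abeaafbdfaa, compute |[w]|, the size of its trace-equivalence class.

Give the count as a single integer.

#0=a has no predecessor
#1=b depends on [0:a]
#2=e depends on [1:b]
#3=a depends on [1:b]
#4=a depends on [3:a]
#5=f depends on [2:e, 4:a]
#6=b depends on [2:e, 4:a]
#7=d has no predecessor
#8=f depends on [5:f]
#9=a depends on [6:b, 8:f]
#10=a depends on [9:a]
sources: [0:a, 7:d]
N(rest) = Σ N(rest − s) over sources s of rest; N(one piece) = 1:
  size 1 → [7]=1  [10]=1
  size 2 → [7,10]=2  [9,10]=1
  size 3 → [6,9,10]=1  [7,9,10]=3  [8,9,10]=1
  size 4 → [5,8,9,10]=1  [6,7,9,10]=4  [6,8,9,10]=2  [7,8,9,10]=4
  size 5 → [5,6,8,9,10]=3  [5,7,8,9,10]=5  [6,7,8,9,10]=10
  size 6 → [2,5,6,8,9,10]=3  [4,5,6,8,9,10]=3  [5,6,7,8,9,10]=18
  size 7 → [2,4,5,6,8,9,10]=6  [2,5,6,7,8,9,10]=21  [3,4,5,6,8,9,10]=3  [4,5,6,7,8,9,10]=21
  size 8 → [2,3,4,5,6,8,9,10]=9  [2,4,5,6,7,8,9,10]=48  [3,4,5,6,7,8,9,10]=24
  size 9 → [1,2,3,4,5,6,8,9,10]=9  [2,3,4,5,6,7,8,9,10]=81
  first=0(a) contributes 90
  first=7(d) contributes 9
|[w]| = 99

99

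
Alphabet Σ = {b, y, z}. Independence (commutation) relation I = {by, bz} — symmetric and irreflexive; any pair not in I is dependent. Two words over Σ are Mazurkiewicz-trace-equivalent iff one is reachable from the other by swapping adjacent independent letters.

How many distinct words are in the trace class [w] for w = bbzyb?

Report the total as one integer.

piece 0:b — minimal
piece 1:b rests on {0:b}
piece 2:z — minimal
piece 3:y rests on {2:z}
piece 4:b rests on {1:b}
minimal pieces: {0:b, 2:z}
ways to finish when only these pieces remain (= sum over removing one remaining piece with nothing left below it):
  1 left: {3}→1  {4}→1
  2 left: {1,4}→1  {2,3}→1  {3,4}→2
  3 left: {0,1,4}→1  {1,3,4}→3  {2,3,4}→3
  placing 0:b first → 6 extensions
  placing 2:z first → 4 extensions
total linear extensions = 10

10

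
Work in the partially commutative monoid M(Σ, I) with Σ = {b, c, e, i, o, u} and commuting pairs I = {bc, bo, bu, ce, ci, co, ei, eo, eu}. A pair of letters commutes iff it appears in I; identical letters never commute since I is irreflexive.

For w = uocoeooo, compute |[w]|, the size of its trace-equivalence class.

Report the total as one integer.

piece 0:u — minimal
piece 1:o rests on {0:u}
piece 2:c rests on {0:u}
piece 3:o rests on {1:o}
piece 4:e — minimal
piece 5:o rests on {3:o}
piece 6:o rests on {5:o}
piece 7:o rests on {6:o}
minimal pieces: {0:u, 4:e}
ways to finish when only these pieces remain (= sum over removing one remaining piece with nothing left below it):
  1 left: {2}→1  {4}→1  {7}→1
  2 left: {2,4}→2  {2,7}→2  {4,7}→2  {6,7}→1
  3 left: {2,4,7}→6  {2,6,7}→3  {4,6,7}→3  {5,6,7}→1
  4 left: {2,4,6,7}→12  {2,5,6,7}→4  {3,5,6,7}→1  {4,5,6,7}→4
  5 left: {1,3,5,6,7}→1  {2,3,5,6,7}→5  {2,4,5,6,7}→20  {3,4,5,6,7}→5
  6 left: {1,2,3,5,6,7}→6  {1,3,4,5,6,7}→6  {2,3,4,5,6,7}→30
  placing 0:u first → 42 extensions
  placing 4:e first → 6 extensions
total linear extensions = 48

48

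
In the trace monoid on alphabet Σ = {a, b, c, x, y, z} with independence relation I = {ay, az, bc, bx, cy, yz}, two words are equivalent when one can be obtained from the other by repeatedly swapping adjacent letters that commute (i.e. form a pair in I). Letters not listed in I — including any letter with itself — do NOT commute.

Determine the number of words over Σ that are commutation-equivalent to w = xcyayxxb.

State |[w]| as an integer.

18

drop 0:x onto floor
drop 1:c onto {0:x}
drop 2:y onto {0:x}
drop 3:a onto {1:c}
drop 4:y onto {2:y}
drop 5:x onto {3:a, 4:y}
drop 6:x onto {5:x}
drop 7:b onto {3:a, 4:y}
ground layer = {0:x}
drop-orders for the pieces not yet dropped (sum over which currently-grounded one goes next):
  1 to go: {6} 1  {7} 1
  2 to go: {5,6} 1  {6,7} 2
  3 to go: {5,6,7} 3
  4 to go: {3,5,6,7} 3  {4,5,6,7} 3
  5 to go: {1,3,5,6,7} 3  {2,4,5,6,7} 3  {3,4,5,6,7} 6
  6 to go: {1,3,4,5,6,7} 9  {2,3,4,5,6,7} 9
  if 0:x drops first: 18 orders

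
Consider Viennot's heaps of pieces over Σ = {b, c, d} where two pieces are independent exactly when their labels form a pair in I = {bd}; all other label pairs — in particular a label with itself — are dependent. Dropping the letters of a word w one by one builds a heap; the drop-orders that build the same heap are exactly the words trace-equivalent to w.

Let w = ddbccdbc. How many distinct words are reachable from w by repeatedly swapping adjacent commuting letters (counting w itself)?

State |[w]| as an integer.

#0=d has no predecessor
#1=d depends on [0:d]
#2=b has no predecessor
#3=c depends on [1:d, 2:b]
#4=c depends on [3:c]
#5=d depends on [4:c]
#6=b depends on [4:c]
#7=c depends on [5:d, 6:b]
sources: [0:d, 2:b]
N(rest) = Σ N(rest − s) over sources s of rest; N(one piece) = 1:
  size 1 → [7]=1
  size 2 → [5,7]=1  [6,7]=1
  size 3 → [5,6,7]=2
  size 4 → [4,5,6,7]=2
  size 5 → [3,4,5,6,7]=2
  size 6 → [1,3,4,5,6,7]=2  [2,3,4,5,6,7]=2
  first=0(d) contributes 4
  first=2(b) contributes 2
|[w]| = 6

6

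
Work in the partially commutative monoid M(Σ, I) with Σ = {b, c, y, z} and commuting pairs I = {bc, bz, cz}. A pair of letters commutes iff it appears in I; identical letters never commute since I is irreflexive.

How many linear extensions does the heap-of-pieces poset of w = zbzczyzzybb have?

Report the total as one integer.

0(z) covers ∅
1(b) covers ∅
2(z) covers 0:z
3(c) covers ∅
4(z) covers 2:z
5(y) covers 1:b, 3:c, 4:z
6(z) covers 5:y
7(z) covers 6:z
8(y) covers 7:z
9(b) covers 8:y
10(b) covers 9:b
floor of heap: 0:z, 1:b, 3:c
completions by unplaced set U, small U first (add the entries for U minus each lowest piece of U):
  |U|=1: {10}:1
  |U|=2: {9,10}:1
  |U|=3: {8,9,10}:1
  |U|=4: {7,8,9,10}:1
  |U|=5: {6,7,8,9,10}:1
  |U|=6: {5,6,7,8,9,10}:1
  |U|=7: {1,5,6,7,8,9,10}:1  {3,5,6,7,8,9,10}:1  {4,5,6,7,8,9,10}:1
  |U|=8: {1,3,5,6,7,8,9,10}:2  {1,4,5,6,7,8,9,10}:2  {2,4,5,6,7,8,9,10}:1  {3,4,5,6,7,8,9,10}:2
  |U|=9: {0,2,4,5,6,7,8,9,10}:1  {1,2,4,5,6,7,8,9,10}:3  {1,3,4,5,6,7,8,9,10}:6  {2,3,4,5,6,7,8,9,10}:3
  start at 0(z): 12
  start at 1(b): 4
  start at 3(c): 4
sum over floor = 20

20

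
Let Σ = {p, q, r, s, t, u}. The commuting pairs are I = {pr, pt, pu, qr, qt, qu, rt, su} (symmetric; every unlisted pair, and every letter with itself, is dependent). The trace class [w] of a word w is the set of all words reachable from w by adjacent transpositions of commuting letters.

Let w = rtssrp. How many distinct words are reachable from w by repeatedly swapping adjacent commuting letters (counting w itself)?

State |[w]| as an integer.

4

0(r) covers ∅
1(t) covers ∅
2(s) covers 0:r, 1:t
3(s) covers 2:s
4(r) covers 3:s
5(p) covers 3:s
floor of heap: 0:r, 1:t
completions by unplaced set U, small U first (add the entries for U minus each lowest piece of U):
  |U|=1: {4}:1  {5}:1
  |U|=2: {4,5}:2
  |U|=3: {3,4,5}:2
  |U|=4: {2,3,4,5}:2
  start at 0(r): 2
  start at 1(t): 2
sum over floor = 4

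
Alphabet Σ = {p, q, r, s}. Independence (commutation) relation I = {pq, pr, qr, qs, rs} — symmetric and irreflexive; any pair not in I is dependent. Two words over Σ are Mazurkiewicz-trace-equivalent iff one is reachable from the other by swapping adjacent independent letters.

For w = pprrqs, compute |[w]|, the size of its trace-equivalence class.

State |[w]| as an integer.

60

piece 0:p — minimal
piece 1:p rests on {0:p}
piece 2:r — minimal
piece 3:r rests on {2:r}
piece 4:q — minimal
piece 5:s rests on {1:p}
minimal pieces: {0:p, 2:r, 4:q}
ways to finish when only these pieces remain (= sum over removing one remaining piece with nothing left below it):
  1 left: {3}→1  {4}→1  {5}→1
  2 left: {1,5}→1  {2,3}→1  {3,4}→2  {3,5}→2  {4,5}→2
  3 left: {0,1,5}→1  {1,3,5}→3  {1,4,5}→3  {2,3,4}→3  {2,3,5}→3  {3,4,5}→6
  4 left: {0,1,3,5}→4  {0,1,4,5}→4  {1,2,3,5}→6  {1,3,4,5}→12  {2,3,4,5}→12
  placing 0:p first → 30 extensions
  placing 2:r first → 20 extensions
  placing 4:q first → 10 extensions
total linear extensions = 60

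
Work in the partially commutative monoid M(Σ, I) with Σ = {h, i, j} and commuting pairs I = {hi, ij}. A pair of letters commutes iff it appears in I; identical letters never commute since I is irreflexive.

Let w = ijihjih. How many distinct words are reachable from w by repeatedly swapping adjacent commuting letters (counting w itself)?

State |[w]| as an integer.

35

#0=i has no predecessor
#1=j has no predecessor
#2=i depends on [0:i]
#3=h depends on [1:j]
#4=j depends on [3:h]
#5=i depends on [2:i]
#6=h depends on [4:j]
sources: [0:i, 1:j]
N(rest) = Σ N(rest − s) over sources s of rest; N(one piece) = 1:
  size 1 → [5]=1  [6]=1
  size 2 → [2,5]=1  [4,6]=1  [5,6]=2
  size 3 → [0,2,5]=1  [2,5,6]=3  [3,4,6]=1  [4,5,6]=3
  size 4 → [0,2,5,6]=4  [1,3,4,6]=1  [2,4,5,6]=6  [3,4,5,6]=4
  size 5 → [0,2,4,5,6]=10  [1,3,4,5,6]=5  [2,3,4,5,6]=10
  first=0(i) contributes 15
  first=1(j) contributes 20
|[w]| = 35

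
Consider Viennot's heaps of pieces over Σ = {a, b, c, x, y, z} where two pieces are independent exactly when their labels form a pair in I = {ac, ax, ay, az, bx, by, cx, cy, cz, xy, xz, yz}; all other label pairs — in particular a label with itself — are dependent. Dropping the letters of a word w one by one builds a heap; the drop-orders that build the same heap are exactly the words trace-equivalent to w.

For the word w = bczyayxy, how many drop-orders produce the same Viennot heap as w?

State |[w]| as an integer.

drop 0:b onto floor
drop 1:c onto {0:b}
drop 2:z onto {0:b}
drop 3:y onto floor
drop 4:a onto {0:b}
drop 5:y onto {3:y}
drop 6:x onto floor
drop 7:y onto {5:y}
ground layer = {0:b, 3:y, 6:x}
drop-orders for the pieces not yet dropped (sum over which currently-grounded one goes next):
  1 to go: {1} 1  {2} 1  {4} 1  {6} 1  {7} 1
  2 to go: {1,2} 2  {1,4} 2  {1,6} 2  {1,7} 2  {2,4} 2  {2,6} 2  {2,7} 2  {4,6} 2  {4,7} 2  {5,7} 1  {6,7} 2
  3 to go: {1,2,4} 6  {1,2,6} 6  {1,2,7} 6  {1,4,6} 6  {1,4,7} 6  {1,5,7} 3  {1,6,7} 6  {2,4,6} 6  {2,4,7} 6  {2,5,7} 3  {2,6,7} 6  {3,5,7} 1  {4,5,7} 3  {4,6,7} 6  {5,6,7} 3
  4 to go: {0,1,2,4} 6  {1,2,4,6} 24  {1,2,4,7} 24  {1,2,5,7} 12  {1,2,6,7} 24  {1,3,5,7} 4  {1,4,5,7} 12  {1,4,6,7} 24  {1,5,6,7} 12  {2,3,5,7} 4  {2,4,5,7} 12  {2,4,6,7} 24  {2,5,6,7} 12  {3,4,5,7} 4  {3,5,6,7} 4  {4,5,6,7} 12
  5 to go: {0,1,2,4,6} 30  {0,1,2,4,7} 30  {1,2,3,5,7} 20  {1,2,4,5,7} 60  {1,2,4,6,7} 120  {1,2,5,6,7} 60  {1,3,4,5,7} 20  {1,3,5,6,7} 20  {1,4,5,6,7} 60  {2,3,4,5,7} 20  {2,3,5,6,7} 20  {2,4,5,6,7} 60  {3,4,5,6,7} 20
  6 to go: {0,1,2,4,5,7} 90  {0,1,2,4,6,7} 180  {1,2,3,4,5,7} 120  {1,2,3,5,6,7} 120  {1,2,4,5,6,7} 360  {1,3,4,5,6,7} 120  {2,3,4,5,6,7} 120
  if 0:b drops first: 840 orders
  if 3:y drops first: 630 orders
  if 6:x drops first: 210 orders
heap linearizations: 1680

1680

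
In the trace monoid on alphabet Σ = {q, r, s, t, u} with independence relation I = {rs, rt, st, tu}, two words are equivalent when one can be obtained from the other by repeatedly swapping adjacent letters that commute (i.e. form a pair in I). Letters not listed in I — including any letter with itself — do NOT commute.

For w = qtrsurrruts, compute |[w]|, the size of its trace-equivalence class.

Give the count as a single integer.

0(q) covers ∅
1(t) covers 0:q
2(r) covers 0:q
3(s) covers 0:q
4(u) covers 2:r, 3:s
5(r) covers 4:u
6(r) covers 5:r
7(r) covers 6:r
8(u) covers 7:r
9(t) covers 1:t
10(s) covers 8:u
floor of heap: 0:q
completions by unplaced set U, small U first (add the entries for U minus each lowest piece of U):
  |U|=1: {9}:1  {10}:1
  |U|=2: {1,9}:1  {8,10}:1  {9,10}:2
  |U|=3: {1,9,10}:3  {7,8,10}:1  {8,9,10}:3
  |U|=4: {1,8,9,10}:6  {6,7,8,10}:1  {7,8,9,10}:4
  |U|=5: {1,7,8,9,10}:10  {5,6,7,8,10}:1  {6,7,8,9,10}:5
  |U|=6: {1,6,7,8,9,10}:15  {4,5,6,7,8,10}:1  {5,6,7,8,9,10}:6
  |U|=7: {1,5,6,7,8,9,10}:21  {2,4,5,6,7,8,10}:1  {3,4,5,6,7,8,10}:1  {4,5,6,7,8,9,10}:7
  |U|=8: {1,4,5,6,7,8,9,10}:28  {2,3,4,5,6,7,8,10}:2  {2,4,5,6,7,8,9,10}:8  {3,4,5,6,7,8,9,10}:8
  |U|=9: {1,2,4,5,6,7,8,9,10}:36  {1,3,4,5,6,7,8,9,10}:36  {2,3,4,5,6,7,8,9,10}:18
  start at 0(q): 90

90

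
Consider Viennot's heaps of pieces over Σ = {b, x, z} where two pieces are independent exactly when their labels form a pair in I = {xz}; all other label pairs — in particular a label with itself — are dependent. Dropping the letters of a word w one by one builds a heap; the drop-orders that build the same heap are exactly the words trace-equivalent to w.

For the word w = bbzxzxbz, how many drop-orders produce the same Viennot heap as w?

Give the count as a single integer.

0(b) covers ∅
1(b) covers 0:b
2(z) covers 1:b
3(x) covers 1:b
4(z) covers 2:z
5(x) covers 3:x
6(b) covers 4:z, 5:x
7(z) covers 6:b
floor of heap: 0:b
completions by unplaced set U, small U first (add the entries for U minus each lowest piece of U):
  |U|=1: {7}:1
  |U|=2: {6,7}:1
  |U|=3: {4,6,7}:1  {5,6,7}:1
  |U|=4: {2,4,6,7}:1  {3,5,6,7}:1  {4,5,6,7}:2
  |U|=5: {2,4,5,6,7}:3  {3,4,5,6,7}:3
  |U|=6: {2,3,4,5,6,7}:6
  start at 0(b): 6

6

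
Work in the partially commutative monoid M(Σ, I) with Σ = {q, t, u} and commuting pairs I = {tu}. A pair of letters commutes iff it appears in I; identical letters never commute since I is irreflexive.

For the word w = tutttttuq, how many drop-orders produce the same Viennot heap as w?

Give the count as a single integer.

0(t) covers ∅
1(u) covers ∅
2(t) covers 0:t
3(t) covers 2:t
4(t) covers 3:t
5(t) covers 4:t
6(t) covers 5:t
7(u) covers 1:u
8(q) covers 6:t, 7:u
floor of heap: 0:t, 1:u
completions by unplaced set U, small U first (add the entries for U minus each lowest piece of U):
  |U|=1: {8}:1
  |U|=2: {6,8}:1  {7,8}:1
  |U|=3: {1,7,8}:1  {5,6,8}:1  {6,7,8}:2
  |U|=4: {1,6,7,8}:3  {4,5,6,8}:1  {5,6,7,8}:3
  |U|=5: {1,5,6,7,8}:6  {3,4,5,6,8}:1  {4,5,6,7,8}:4
  |U|=6: {1,4,5,6,7,8}:10  {2,3,4,5,6,8}:1  {3,4,5,6,7,8}:5
  |U|=7: {0,2,3,4,5,6,8}:1  {1,3,4,5,6,7,8}:15  {2,3,4,5,6,7,8}:6
  start at 0(t): 21
  start at 1(u): 7
sum over floor = 28

28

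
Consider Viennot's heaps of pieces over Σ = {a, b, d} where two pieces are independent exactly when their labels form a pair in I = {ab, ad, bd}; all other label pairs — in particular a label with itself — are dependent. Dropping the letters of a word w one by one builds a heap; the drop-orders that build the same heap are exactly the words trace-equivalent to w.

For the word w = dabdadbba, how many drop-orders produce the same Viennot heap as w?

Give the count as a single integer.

drop 0:d onto floor
drop 1:a onto floor
drop 2:b onto floor
drop 3:d onto {0:d}
drop 4:a onto {1:a}
drop 5:d onto {3:d}
drop 6:b onto {2:b}
drop 7:b onto {6:b}
drop 8:a onto {4:a}
ground layer = {0:d, 1:a, 2:b}
drop-orders for the pieces not yet dropped (sum over which currently-grounded one goes next):
  1 to go: {5} 1  {7} 1  {8} 1
  2 to go: {3,5} 1  {4,8} 1  {5,7} 2  {5,8} 2  {6,7} 1  {7,8} 2
  3 to go: {0,3,5} 1  {1,4,8} 1  {2,6,7} 1  {3,5,7} 3  {3,5,8} 3  {4,5,8} 3  {4,7,8} 3  {5,6,7} 3  {5,7,8} 6  {6,7,8} 3
  4 to go: {0,3,5,7} 4  {0,3,5,8} 4  {1,4,5,8} 4  {1,4,7,8} 4  {2,5,6,7} 4  {2,6,7,8} 4  {3,4,5,8} 6  {3,5,6,7} 6  {3,5,7,8} 12  {4,5,7,8} 12  {4,6,7,8} 6  {5,6,7,8} 12
  5 to go: {0,3,4,5,8} 10  {0,3,5,6,7} 10  {0,3,5,7,8} 20  {1,3,4,5,8} 10  {1,4,5,7,8} 20  {1,4,6,7,8} 10  {2,3,5,6,7} 10  {2,4,6,7,8} 10  {2,5,6,7,8} 20  {3,4,5,7,8} 30  {3,5,6,7,8} 30  {4,5,6,7,8} 30
  6 to go: {0,1,3,4,5,8} 20  {0,2,3,5,6,7} 20  {0,3,4,5,7,8} 60  {0,3,5,6,7,8} 60  {1,2,4,6,7,8} 20  {1,3,4,5,7,8} 60  {1,4,5,6,7,8} 60  {2,3,5,6,7,8} 60  {2,4,5,6,7,8} 60  {3,4,5,6,7,8} 90
  7 to go: {0,1,3,4,5,7,8} 140  {0,2,3,5,6,7,8} 140  {0,3,4,5,6,7,8} 210  {1,2,4,5,6,7,8} 140  {1,3,4,5,6,7,8} 210  {2,3,4,5,6,7,8} 210
  if 0:d drops first: 560 orders
  if 1:a drops first: 560 orders
  if 2:b drops first: 560 orders
heap linearizations: 1680

1680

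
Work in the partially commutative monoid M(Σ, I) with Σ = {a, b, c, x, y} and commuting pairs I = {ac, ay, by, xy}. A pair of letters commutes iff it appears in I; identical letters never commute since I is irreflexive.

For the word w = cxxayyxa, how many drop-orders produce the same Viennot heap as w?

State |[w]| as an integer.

#0=c has no predecessor
#1=x depends on [0:c]
#2=x depends on [1:x]
#3=a depends on [2:x]
#4=y depends on [0:c]
#5=y depends on [4:y]
#6=x depends on [3:a]
#7=a depends on [6:x]
sources: [0:c]
N(rest) = Σ N(rest − s) over sources s of rest; N(one piece) = 1:
  size 1 → [5]=1  [7]=1
  size 2 → [4,5]=1  [5,7]=2  [6,7]=1
  size 3 → [3,6,7]=1  [4,5,7]=3  [5,6,7]=3
  size 4 → [2,3,6,7]=1  [3,5,6,7]=4  [4,5,6,7]=6
  size 5 → [1,2,3,6,7]=1  [2,3,5,6,7]=5  [3,4,5,6,7]=10
  size 6 → [1,2,3,5,6,7]=6  [2,3,4,5,6,7]=15
  first=0(c) contributes 21

21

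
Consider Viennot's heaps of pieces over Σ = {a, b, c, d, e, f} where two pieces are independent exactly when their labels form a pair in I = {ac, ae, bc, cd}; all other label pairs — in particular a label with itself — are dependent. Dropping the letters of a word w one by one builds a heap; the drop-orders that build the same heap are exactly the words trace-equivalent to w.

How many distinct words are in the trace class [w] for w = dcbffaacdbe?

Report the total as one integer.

15

0(d) covers ∅
1(c) covers ∅
2(b) covers 0:d
3(f) covers 1:c, 2:b
4(f) covers 3:f
5(a) covers 4:f
6(a) covers 5:a
7(c) covers 4:f
8(d) covers 6:a
9(b) covers 8:d
10(e) covers 7:c, 9:b
floor of heap: 0:d, 1:c
completions by unplaced set U, small U first (add the entries for U minus each lowest piece of U):
  |U|=1: {10}:1
  |U|=2: {7,10}:1  {9,10}:1
  |U|=3: {7,9,10}:2  {8,9,10}:1
  |U|=4: {6,8,9,10}:1  {7,8,9,10}:3
  |U|=5: {5,6,8,9,10}:1  {6,7,8,9,10}:4
  |U|=6: {5,6,7,8,9,10}:5
  |U|=7: {4,5,6,7,8,9,10}:5
  |U|=8: {3,4,5,6,7,8,9,10}:5
  |U|=9: {1,3,4,5,6,7,8,9,10}:5  {2,3,4,5,6,7,8,9,10}:5
  start at 0(d): 10
  start at 1(c): 5
sum over floor = 15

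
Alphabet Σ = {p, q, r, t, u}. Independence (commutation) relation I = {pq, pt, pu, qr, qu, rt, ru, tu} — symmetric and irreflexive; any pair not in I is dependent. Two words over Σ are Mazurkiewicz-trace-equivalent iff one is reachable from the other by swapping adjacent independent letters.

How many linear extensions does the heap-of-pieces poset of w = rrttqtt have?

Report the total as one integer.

21

#0=r has no predecessor
#1=r depends on [0:r]
#2=t has no predecessor
#3=t depends on [2:t]
#4=q depends on [3:t]
#5=t depends on [4:q]
#6=t depends on [5:t]
sources: [0:r, 2:t]
N(rest) = Σ N(rest − s) over sources s of rest; N(one piece) = 1:
  size 1 → [1]=1  [6]=1
  size 2 → [0,1]=1  [1,6]=2  [5,6]=1
  size 3 → [0,1,6]=3  [1,5,6]=3  [4,5,6]=1
  size 4 → [0,1,5,6]=6  [1,4,5,6]=4  [3,4,5,6]=1
  size 5 → [0,1,4,5,6]=10  [1,3,4,5,6]=5  [2,3,4,5,6]=1
  first=0(r) contributes 6
  first=2(t) contributes 15
|[w]| = 21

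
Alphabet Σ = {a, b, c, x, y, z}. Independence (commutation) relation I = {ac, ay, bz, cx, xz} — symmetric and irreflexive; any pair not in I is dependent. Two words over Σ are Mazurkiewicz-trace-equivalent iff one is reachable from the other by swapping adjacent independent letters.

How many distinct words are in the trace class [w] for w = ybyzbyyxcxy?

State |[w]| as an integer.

6

piece 0:y — minimal
piece 1:b rests on {0:y}
piece 2:y rests on {1:b}
piece 3:z rests on {2:y}
piece 4:b rests on {2:y}
piece 5:y rests on {3:z, 4:b}
piece 6:y rests on {5:y}
piece 7:x rests on {6:y}
piece 8:c rests on {6:y}
piece 9:x rests on {7:x}
piece 10:y rests on {8:c, 9:x}
minimal pieces: {0:y}
ways to finish when only these pieces remain (= sum over removing one remaining piece with nothing left below it):
  1 left: {10}→1
  2 left: {8,10}→1  {9,10}→1
  3 left: {7,9,10}→1  {8,9,10}→2
  4 left: {7,8,9,10}→3
  5 left: {6,7,8,9,10}→3
  6 left: {5,6,7,8,9,10}→3
  7 left: {3,5,6,7,8,9,10}→3  {4,5,6,7,8,9,10}→3
  8 left: {3,4,5,6,7,8,9,10}→6
  9 left: {2,3,4,5,6,7,8,9,10}→6
  placing 0:y first → 6 extensions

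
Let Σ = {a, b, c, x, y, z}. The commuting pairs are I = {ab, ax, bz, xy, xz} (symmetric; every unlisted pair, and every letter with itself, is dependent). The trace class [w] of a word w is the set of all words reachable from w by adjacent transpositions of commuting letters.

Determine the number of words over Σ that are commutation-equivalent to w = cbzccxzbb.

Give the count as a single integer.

8

drop 0:c onto floor
drop 1:b onto {0:c}
drop 2:z onto {0:c}
drop 3:c onto {1:b, 2:z}
drop 4:c onto {3:c}
drop 5:x onto {4:c}
drop 6:z onto {4:c}
drop 7:b onto {5:x}
drop 8:b onto {7:b}
ground layer = {0:c}
drop-orders for the pieces not yet dropped (sum over which currently-grounded one goes next):
  1 to go: {6} 1  {8} 1
  2 to go: {6,8} 2  {7,8} 1
  3 to go: {5,7,8} 1  {6,7,8} 3
  4 to go: {5,6,7,8} 4
  5 to go: {4,5,6,7,8} 4
  6 to go: {3,4,5,6,7,8} 4
  7 to go: {1,3,4,5,6,7,8} 4  {2,3,4,5,6,7,8} 4
  if 0:c drops first: 8 orders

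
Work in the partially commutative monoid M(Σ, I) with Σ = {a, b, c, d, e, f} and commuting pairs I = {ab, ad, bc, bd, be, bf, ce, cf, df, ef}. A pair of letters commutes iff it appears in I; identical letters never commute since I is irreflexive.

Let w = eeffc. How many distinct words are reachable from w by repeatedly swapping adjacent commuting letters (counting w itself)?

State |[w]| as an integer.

30

#0=e has no predecessor
#1=e depends on [0:e]
#2=f has no predecessor
#3=f depends on [2:f]
#4=c has no predecessor
sources: [0:e, 2:f, 4:c]
N(rest) = Σ N(rest − s) over sources s of rest; N(one piece) = 1:
  size 1 → [1]=1  [3]=1  [4]=1
  size 2 → [0,1]=1  [1,3]=2  [1,4]=2  [2,3]=1  [3,4]=2
  size 3 → [0,1,3]=3  [0,1,4]=3  [1,2,3]=3  [1,3,4]=6  [2,3,4]=3
  first=0(e) contributes 12
  first=2(f) contributes 12
  first=4(c) contributes 6
|[w]| = 30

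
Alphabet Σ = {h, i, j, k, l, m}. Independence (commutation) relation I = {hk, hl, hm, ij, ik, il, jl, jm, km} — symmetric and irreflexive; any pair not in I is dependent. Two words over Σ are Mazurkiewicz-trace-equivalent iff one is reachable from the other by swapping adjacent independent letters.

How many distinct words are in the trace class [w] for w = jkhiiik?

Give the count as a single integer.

piece 0:j — minimal
piece 1:k rests on {0:j}
piece 2:h rests on {0:j}
piece 3:i rests on {2:h}
piece 4:i rests on {3:i}
piece 5:i rests on {4:i}
piece 6:k rests on {1:k}
minimal pieces: {0:j}
ways to finish when only these pieces remain (= sum over removing one remaining piece with nothing left below it):
  1 left: {5}→1  {6}→1
  2 left: {1,6}→1  {4,5}→1  {5,6}→2
  3 left: {1,5,6}→3  {3,4,5}→1  {4,5,6}→3
  4 left: {1,4,5,6}→6  {2,3,4,5}→1  {3,4,5,6}→4
  5 left: {1,3,4,5,6}→10  {2,3,4,5,6}→5
  placing 0:j first → 15 extensions

15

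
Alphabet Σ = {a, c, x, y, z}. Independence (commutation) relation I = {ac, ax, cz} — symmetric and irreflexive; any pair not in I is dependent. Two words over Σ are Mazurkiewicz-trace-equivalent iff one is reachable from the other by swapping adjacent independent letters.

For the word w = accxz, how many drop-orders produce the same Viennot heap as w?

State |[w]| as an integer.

4

#0=a has no predecessor
#1=c has no predecessor
#2=c depends on [1:c]
#3=x depends on [2:c]
#4=z depends on [0:a, 3:x]
sources: [0:a, 1:c]
N(rest) = Σ N(rest − s) over sources s of rest; N(one piece) = 1:
  size 1 → [4]=1
  size 2 → [0,4]=1  [3,4]=1
  size 3 → [0,3,4]=2  [2,3,4]=1
  first=0(a) contributes 1
  first=1(c) contributes 3
|[w]| = 4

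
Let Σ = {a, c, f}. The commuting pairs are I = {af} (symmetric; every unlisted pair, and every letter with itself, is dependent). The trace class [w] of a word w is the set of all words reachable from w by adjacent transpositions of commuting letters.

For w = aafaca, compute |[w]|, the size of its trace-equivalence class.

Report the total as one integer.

4

drop 0:a onto floor
drop 1:a onto {0:a}
drop 2:f onto floor
drop 3:a onto {1:a}
drop 4:c onto {2:f, 3:a}
drop 5:a onto {4:c}
ground layer = {0:a, 2:f}
drop-orders for the pieces not yet dropped (sum over which currently-grounded one goes next):
  1 to go: {5} 1
  2 to go: {4,5} 1
  3 to go: {2,4,5} 1  {3,4,5} 1
  4 to go: {1,3,4,5} 1  {2,3,4,5} 2
  if 0:a drops first: 3 orders
  if 2:f drops first: 1 orders
heap linearizations: 4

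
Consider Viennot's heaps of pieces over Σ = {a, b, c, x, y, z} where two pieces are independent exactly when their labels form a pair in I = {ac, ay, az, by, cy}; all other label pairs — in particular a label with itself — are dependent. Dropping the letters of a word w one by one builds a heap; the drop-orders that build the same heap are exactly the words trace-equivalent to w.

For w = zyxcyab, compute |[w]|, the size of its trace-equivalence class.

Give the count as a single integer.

8

piece 0:z — minimal
piece 1:y rests on {0:z}
piece 2:x rests on {1:y}
piece 3:c rests on {2:x}
piece 4:y rests on {2:x}
piece 5:a rests on {2:x}
piece 6:b rests on {3:c, 5:a}
minimal pieces: {0:z}
ways to finish when only these pieces remain (= sum over removing one remaining piece with nothing left below it):
  1 left: {4}→1  {6}→1
  2 left: {3,6}→1  {4,6}→2  {5,6}→1
  3 left: {3,4,6}→3  {3,5,6}→2  {4,5,6}→3
  4 left: {3,4,5,6}→8
  5 left: {2,3,4,5,6}→8
  placing 0:z first → 8 extensions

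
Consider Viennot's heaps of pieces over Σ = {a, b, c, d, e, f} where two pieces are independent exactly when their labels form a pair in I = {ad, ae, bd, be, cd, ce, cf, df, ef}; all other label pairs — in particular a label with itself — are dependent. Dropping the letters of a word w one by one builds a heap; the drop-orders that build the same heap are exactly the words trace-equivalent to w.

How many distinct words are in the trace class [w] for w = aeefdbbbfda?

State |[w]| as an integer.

#0=a has no predecessor
#1=e has no predecessor
#2=e depends on [1:e]
#3=f depends on [0:a]
#4=d depends on [2:e]
#5=b depends on [3:f]
#6=b depends on [5:b]
#7=b depends on [6:b]
#8=f depends on [7:b]
#9=d depends on [4:d]
#10=a depends on [8:f]
sources: [0:a, 1:e]
N(rest) = Σ N(rest − s) over sources s of rest; N(one piece) = 1:
  size 1 → [9]=1  [10]=1
  size 2 → [4,9]=1  [8,10]=1  [9,10]=2
  size 3 → [2,4,9]=1  [4,9,10]=3  [7,8,10]=1  [8,9,10]=3
  size 4 → [1,2,4,9]=1  [2,4,9,10]=4  [4,8,9,10]=6  [6,7,8,10]=1  [7,8,9,10]=4
  size 5 → [1,2,4,9,10]=5  [2,4,8,9,10]=10  [4,7,8,9,10]=10  [5,6,7,8,10]=1  [6,7,8,9,10]=5
  size 6 → [1,2,4,8,9,10]=15  [2,4,7,8,9,10]=20  [3,5,6,7,8,10]=1  [4,6,7,8,9,10]=15  [5,6,7,8,9,10]=6
  size 7 → [0,3,5,6,7,8,10]=1  [1,2,4,7,8,9,10]=35  [2,4,6,7,8,9,10]=35  [3,5,6,7,8,9,10]=7  [4,5,6,7,8,9,10]=21
  size 8 → [0,3,5,6,7,8,9,10]=8  [1,2,4,6,7,8,9,10]=70  [2,4,5,6,7,8,9,10]=56  [3,4,5,6,7,8,9,10]=28
  size 9 → [0,3,4,5,6,7,8,9,10]=36  [1,2,4,5,6,7,8,9,10]=126  [2,3,4,5,6,7,8,9,10]=84
  first=0(a) contributes 210
  first=1(e) contributes 120
|[w]| = 330

330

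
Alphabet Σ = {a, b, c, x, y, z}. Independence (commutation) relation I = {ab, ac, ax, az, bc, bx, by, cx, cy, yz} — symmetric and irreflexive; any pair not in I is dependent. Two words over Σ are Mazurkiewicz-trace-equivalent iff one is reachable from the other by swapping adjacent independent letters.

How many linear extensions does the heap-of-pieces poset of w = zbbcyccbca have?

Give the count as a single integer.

0(z) covers ∅
1(b) covers 0:z
2(b) covers 1:b
3(c) covers 0:z
4(y) covers ∅
5(c) covers 3:c
6(c) covers 5:c
7(b) covers 2:b
8(c) covers 6:c
9(a) covers 4:y
floor of heap: 0:z, 4:y
completions by unplaced set U, small U first (add the entries for U minus each lowest piece of U):
  |U|=1: {7}:1  {8}:1  {9}:1
  |U|=2: {2,7}:1  {4,9}:1  {6,8}:1  {7,8}:2  {7,9}:2  {8,9}:2
  |U|=3: {1,2,7}:1  {2,7,8}:3  {2,7,9}:3  {4,7,9}:3  {4,8,9}:3  {5,6,8}:1  {6,7,8}:3  {6,8,9}:3  {7,8,9}:6
  |U|=4: {1,2,7,8}:4  {1,2,7,9}:4  {2,4,7,9}:6  {2,6,7,8}:6  {2,7,8,9}:12  {3,5,6,8}:1  {4,6,8,9}:6  {4,7,8,9}:12  {5,6,7,8}:4  {5,6,8,9}:4  {6,7,8,9}:12
  |U|=5: {1,2,4,7,9}:10  {1,2,6,7,8}:10  {1,2,7,8,9}:20  {2,4,7,8,9}:30  {2,5,6,7,8}:10  {2,6,7,8,9}:30  {3,5,6,7,8}:5  {3,5,6,8,9}:5  {4,5,6,8,9}:10  {4,6,7,8,9}:30  {5,6,7,8,9}:20
  |U|=6: {1,2,4,7,8,9}:60  {1,2,5,6,7,8}:20  {1,2,6,7,8,9}:60  {2,3,5,6,7,8}:15  {2,4,6,7,8,9}:90  {2,5,6,7,8,9}:60  {3,4,5,6,8,9}:15  {3,5,6,7,8,9}:30  {4,5,6,7,8,9}:60
  |U|=7: {1,2,3,5,6,7,8}:35  {1,2,4,6,7,8,9}:210  {1,2,5,6,7,8,9}:140  {2,3,5,6,7,8,9}:105  {2,4,5,6,7,8,9}:210  {3,4,5,6,7,8,9}:105
  |U|=8: {0,1,2,3,5,6,7,8}:35  {1,2,3,5,6,7,8,9}:280  {1,2,4,5,6,7,8,9}:560  {2,3,4,5,6,7,8,9}:420
  start at 0(z): 1260
  start at 4(y): 315
sum over floor = 1575

1575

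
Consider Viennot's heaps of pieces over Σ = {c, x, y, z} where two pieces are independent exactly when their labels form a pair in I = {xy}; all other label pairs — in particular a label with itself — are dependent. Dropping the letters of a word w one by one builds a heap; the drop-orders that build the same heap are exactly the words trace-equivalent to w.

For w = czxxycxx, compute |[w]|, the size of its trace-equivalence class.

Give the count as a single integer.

3

piece 0:c — minimal
piece 1:z rests on {0:c}
piece 2:x rests on {1:z}
piece 3:x rests on {2:x}
piece 4:y rests on {1:z}
piece 5:c rests on {3:x, 4:y}
piece 6:x rests on {5:c}
piece 7:x rests on {6:x}
minimal pieces: {0:c}
ways to finish when only these pieces remain (= sum over removing one remaining piece with nothing left below it):
  1 left: {7}→1
  2 left: {6,7}→1
  3 left: {5,6,7}→1
  4 left: {3,5,6,7}→1  {4,5,6,7}→1
  5 left: {2,3,5,6,7}→1  {3,4,5,6,7}→2
  6 left: {2,3,4,5,6,7}→3
  placing 0:c first → 3 extensions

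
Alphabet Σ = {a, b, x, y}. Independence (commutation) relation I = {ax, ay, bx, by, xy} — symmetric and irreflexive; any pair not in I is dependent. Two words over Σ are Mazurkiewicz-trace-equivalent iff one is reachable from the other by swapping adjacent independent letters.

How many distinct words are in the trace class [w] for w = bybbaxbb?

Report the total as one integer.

56

#0=b has no predecessor
#1=y has no predecessor
#2=b depends on [0:b]
#3=b depends on [2:b]
#4=a depends on [3:b]
#5=x has no predecessor
#6=b depends on [4:a]
#7=b depends on [6:b]
sources: [0:b, 1:y, 5:x]
N(rest) = Σ N(rest − s) over sources s of rest; N(one piece) = 1:
  size 1 → [1]=1  [5]=1  [7]=1
  size 2 → [1,5]=2  [1,7]=2  [5,7]=2  [6,7]=1
  size 3 → [1,5,7]=6  [1,6,7]=3  [4,6,7]=1  [5,6,7]=3
  size 4 → [1,4,6,7]=4  [1,5,6,7]=12  [3,4,6,7]=1  [4,5,6,7]=4
  size 5 → [1,3,4,6,7]=5  [1,4,5,6,7]=20  [2,3,4,6,7]=1  [3,4,5,6,7]=5
  size 6 → [0,2,3,4,6,7]=1  [1,2,3,4,6,7]=6  [1,3,4,5,6,7]=30  [2,3,4,5,6,7]=6
  first=0(b) contributes 42
  first=1(y) contributes 7
  first=5(x) contributes 7
|[w]| = 56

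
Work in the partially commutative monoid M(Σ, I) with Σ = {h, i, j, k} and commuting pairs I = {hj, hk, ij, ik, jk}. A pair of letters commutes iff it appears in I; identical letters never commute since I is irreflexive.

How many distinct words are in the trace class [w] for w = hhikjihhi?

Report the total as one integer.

drop 0:h onto floor
drop 1:h onto {0:h}
drop 2:i onto {1:h}
drop 3:k onto floor
drop 4:j onto floor
drop 5:i onto {2:i}
drop 6:h onto {5:i}
drop 7:h onto {6:h}
drop 8:i onto {7:h}
ground layer = {0:h, 3:k, 4:j}
drop-orders for the pieces not yet dropped (sum over which currently-grounded one goes next):
  1 to go: {3} 1  {4} 1  {8} 1
  2 to go: {3,4} 2  {3,8} 2  {4,8} 2  {7,8} 1
  3 to go: {3,4,8} 6  {3,7,8} 3  {4,7,8} 3  {6,7,8} 1
  4 to go: {3,4,7,8} 12  {3,6,7,8} 4  {4,6,7,8} 4  {5,6,7,8} 1
  5 to go: {2,5,6,7,8} 1  {3,4,6,7,8} 20  {3,5,6,7,8} 5  {4,5,6,7,8} 5
  6 to go: {1,2,5,6,7,8} 1  {2,3,5,6,7,8} 6  {2,4,5,6,7,8} 6  {3,4,5,6,7,8} 30
  7 to go: {0,1,2,5,6,7,8} 1  {1,2,3,5,6,7,8} 7  {1,2,4,5,6,7,8} 7  {2,3,4,5,6,7,8} 42
  if 0:h drops first: 56 orders
  if 3:k drops first: 8 orders
  if 4:j drops first: 8 orders
heap linearizations: 72

72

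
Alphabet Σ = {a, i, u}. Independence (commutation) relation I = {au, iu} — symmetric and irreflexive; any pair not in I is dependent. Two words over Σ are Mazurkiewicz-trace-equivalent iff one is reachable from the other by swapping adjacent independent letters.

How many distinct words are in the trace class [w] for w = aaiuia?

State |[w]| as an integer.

drop 0:a onto floor
drop 1:a onto {0:a}
drop 2:i onto {1:a}
drop 3:u onto floor
drop 4:i onto {2:i}
drop 5:a onto {4:i}
ground layer = {0:a, 3:u}
drop-orders for the pieces not yet dropped (sum over which currently-grounded one goes next):
  1 to go: {3} 1  {5} 1
  2 to go: {3,5} 2  {4,5} 1
  3 to go: {2,4,5} 1  {3,4,5} 3
  4 to go: {1,2,4,5} 1  {2,3,4,5} 4
  if 0:a drops first: 5 orders
  if 3:u drops first: 1 orders
heap linearizations: 6

6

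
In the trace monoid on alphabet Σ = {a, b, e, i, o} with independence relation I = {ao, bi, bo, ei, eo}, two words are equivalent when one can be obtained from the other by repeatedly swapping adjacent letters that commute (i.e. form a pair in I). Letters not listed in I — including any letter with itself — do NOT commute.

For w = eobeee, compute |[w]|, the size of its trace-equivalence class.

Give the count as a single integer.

0(e) covers ∅
1(o) covers ∅
2(b) covers 0:e
3(e) covers 2:b
4(e) covers 3:e
5(e) covers 4:e
floor of heap: 0:e, 1:o
completions by unplaced set U, small U first (add the entries for U minus each lowest piece of U):
  |U|=1: {1}:1  {5}:1
  |U|=2: {1,5}:2  {4,5}:1
  |U|=3: {1,4,5}:3  {3,4,5}:1
  |U|=4: {1,3,4,5}:4  {2,3,4,5}:1
  start at 0(e): 5
  start at 1(o): 1
sum over floor = 6

6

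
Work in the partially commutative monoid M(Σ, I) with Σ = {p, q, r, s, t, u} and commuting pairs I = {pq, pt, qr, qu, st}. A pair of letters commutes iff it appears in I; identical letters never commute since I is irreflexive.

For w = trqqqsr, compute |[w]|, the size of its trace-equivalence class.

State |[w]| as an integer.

4

#0=t has no predecessor
#1=r depends on [0:t]
#2=q depends on [0:t]
#3=q depends on [2:q]
#4=q depends on [3:q]
#5=s depends on [1:r, 4:q]
#6=r depends on [5:s]
sources: [0:t]
N(rest) = Σ N(rest − s) over sources s of rest; N(one piece) = 1:
  size 1 → [6]=1
  size 2 → [5,6]=1
  size 3 → [1,5,6]=1  [4,5,6]=1
  size 4 → [1,4,5,6]=2  [3,4,5,6]=1
  size 5 → [1,3,4,5,6]=3  [2,3,4,5,6]=1
  first=0(t) contributes 4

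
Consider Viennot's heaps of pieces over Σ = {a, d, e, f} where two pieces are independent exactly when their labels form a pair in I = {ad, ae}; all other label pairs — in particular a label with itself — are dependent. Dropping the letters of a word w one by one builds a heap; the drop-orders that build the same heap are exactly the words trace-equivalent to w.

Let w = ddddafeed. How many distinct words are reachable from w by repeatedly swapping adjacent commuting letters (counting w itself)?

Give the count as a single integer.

5

0(d) covers ∅
1(d) covers 0:d
2(d) covers 1:d
3(d) covers 2:d
4(a) covers ∅
5(f) covers 3:d, 4:a
6(e) covers 5:f
7(e) covers 6:e
8(d) covers 7:e
floor of heap: 0:d, 4:a
completions by unplaced set U, small U first (add the entries for U minus each lowest piece of U):
  |U|=1: {8}:1
  |U|=2: {7,8}:1
  |U|=3: {6,7,8}:1
  |U|=4: {5,6,7,8}:1
  |U|=5: {3,5,6,7,8}:1  {4,5,6,7,8}:1
  |U|=6: {2,3,5,6,7,8}:1  {3,4,5,6,7,8}:2
  |U|=7: {1,2,3,5,6,7,8}:1  {2,3,4,5,6,7,8}:3
  start at 0(d): 4
  start at 4(a): 1
sum over floor = 5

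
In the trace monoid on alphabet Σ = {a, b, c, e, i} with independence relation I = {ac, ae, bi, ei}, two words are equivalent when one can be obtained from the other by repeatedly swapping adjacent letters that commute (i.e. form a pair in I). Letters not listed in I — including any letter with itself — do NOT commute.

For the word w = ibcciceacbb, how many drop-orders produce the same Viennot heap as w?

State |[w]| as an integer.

piece 0:i — minimal
piece 1:b — minimal
piece 2:c rests on {0:i, 1:b}
piece 3:c rests on {2:c}
piece 4:i rests on {3:c}
piece 5:c rests on {4:i}
piece 6:e rests on {5:c}
piece 7:a rests on {4:i}
piece 8:c rests on {6:e}
piece 9:b rests on {7:a, 8:c}
piece 10:b rests on {9:b}
minimal pieces: {0:i, 1:b}
ways to finish when only these pieces remain (= sum over removing one remaining piece with nothing left below it):
  1 left: {10}→1
  2 left: {9,10}→1
  3 left: {7,9,10}→1  {8,9,10}→1
  4 left: {6,8,9,10}→1  {7,8,9,10}→2
  5 left: {5,6,8,9,10}→1  {6,7,8,9,10}→3
  6 left: {5,6,7,8,9,10}→4
  7 left: {4,5,6,7,8,9,10}→4
  8 left: {3,4,5,6,7,8,9,10}→4
  9 left: {2,3,4,5,6,7,8,9,10}→4
  placing 0:i first → 4 extensions
  placing 1:b first → 4 extensions
total linear extensions = 8

8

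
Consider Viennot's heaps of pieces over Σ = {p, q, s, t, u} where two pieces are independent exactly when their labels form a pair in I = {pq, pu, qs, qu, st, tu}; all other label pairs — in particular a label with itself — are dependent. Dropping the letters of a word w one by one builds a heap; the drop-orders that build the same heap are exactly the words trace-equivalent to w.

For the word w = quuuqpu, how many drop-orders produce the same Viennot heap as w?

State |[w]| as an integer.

105

piece 0:q — minimal
piece 1:u — minimal
piece 2:u rests on {1:u}
piece 3:u rests on {2:u}
piece 4:q rests on {0:q}
piece 5:p — minimal
piece 6:u rests on {3:u}
minimal pieces: {0:q, 1:u, 5:p}
ways to finish when only these pieces remain (= sum over removing one remaining piece with nothing left below it):
  1 left: {4}→1  {5}→1  {6}→1
  2 left: {0,4}→1  {3,6}→1  {4,5}→2  {4,6}→2  {5,6}→2
  3 left: {0,4,5}→3  {0,4,6}→3  {2,3,6}→1  {3,4,6}→3  {3,5,6}→3  {4,5,6}→6
  4 left: {0,3,4,6}→6  {0,4,5,6}→12  {1,2,3,6}→1  {2,3,4,6}→4  {2,3,5,6}→4  {3,4,5,6}→12
  5 left: {0,2,3,4,6}→10  {0,3,4,5,6}→30  {1,2,3,4,6}→5  {1,2,3,5,6}→5  {2,3,4,5,6}→20
  placing 0:q first → 30 extensions
  placing 1:u first → 60 extensions
  placing 5:p first → 15 extensions
total linear extensions = 105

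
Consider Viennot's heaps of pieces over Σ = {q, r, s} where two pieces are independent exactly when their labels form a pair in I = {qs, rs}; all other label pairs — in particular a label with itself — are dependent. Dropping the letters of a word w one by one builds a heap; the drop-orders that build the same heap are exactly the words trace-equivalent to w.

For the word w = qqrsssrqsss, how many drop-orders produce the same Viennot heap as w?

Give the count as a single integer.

0(q) covers ∅
1(q) covers 0:q
2(r) covers 1:q
3(s) covers ∅
4(s) covers 3:s
5(s) covers 4:s
6(r) covers 2:r
7(q) covers 6:r
8(s) covers 5:s
9(s) covers 8:s
10(s) covers 9:s
floor of heap: 0:q, 3:s
completions by unplaced set U, small U first (add the entries for U minus each lowest piece of U):
  |U|=1: {7}:1  {10}:1
  |U|=2: {6,7}:1  {7,10}:2  {9,10}:1
  |U|=3: {2,6,7}:1  {6,7,10}:3  {7,9,10}:3  {8,9,10}:1
  |U|=4: {1,2,6,7}:1  {2,6,7,10}:4  {5,8,9,10}:1  {6,7,9,10}:6  {7,8,9,10}:4
  |U|=5: {0,1,2,6,7}:1  {1,2,6,7,10}:5  {2,6,7,9,10}:10  {4,5,8,9,10}:1  {5,7,8,9,10}:5  {6,7,8,9,10}:10
  |U|=6: {0,1,2,6,7,10}:6  {1,2,6,7,9,10}:15  {2,6,7,8,9,10}:20  {3,4,5,8,9,10}:1  {4,5,7,8,9,10}:6  {5,6,7,8,9,10}:15
  |U|=7: {0,1,2,6,7,9,10}:21  {1,2,6,7,8,9,10}:35  {2,5,6,7,8,9,10}:35  {3,4,5,7,8,9,10}:7  {4,5,6,7,8,9,10}:21
  |U|=8: {0,1,2,6,7,8,9,10}:56  {1,2,5,6,7,8,9,10}:70  {2,4,5,6,7,8,9,10}:56  {3,4,5,6,7,8,9,10}:28
  |U|=9: {0,1,2,5,6,7,8,9,10}:126  {1,2,4,5,6,7,8,9,10}:126  {2,3,4,5,6,7,8,9,10}:84
  start at 0(q): 210
  start at 3(s): 252
sum over floor = 462

462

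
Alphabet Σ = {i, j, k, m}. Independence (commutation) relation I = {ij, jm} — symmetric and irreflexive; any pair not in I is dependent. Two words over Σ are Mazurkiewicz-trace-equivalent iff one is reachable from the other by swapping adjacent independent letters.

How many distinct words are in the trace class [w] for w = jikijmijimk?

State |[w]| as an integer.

42

drop 0:j onto floor
drop 1:i onto floor
drop 2:k onto {0:j, 1:i}
drop 3:i onto {2:k}
drop 4:j onto {2:k}
drop 5:m onto {3:i}
drop 6:i onto {5:m}
drop 7:j onto {4:j}
drop 8:i onto {6:i}
drop 9:m onto {8:i}
drop 10:k onto {7:j, 9:m}
ground layer = {0:j, 1:i}
drop-orders for the pieces not yet dropped (sum over which currently-grounded one goes next):
  1 to go: {10} 1
  2 to go: {7,10} 1  {9,10} 1
  3 to go: {4,7,10} 1  {7,9,10} 2  {8,9,10} 1
  4 to go: {4,7,9,10} 3  {6,8,9,10} 1  {7,8,9,10} 3
  5 to go: {4,7,8,9,10} 6  {5,6,8,9,10} 1  {6,7,8,9,10} 4
  6 to go: {3,5,6,8,9,10} 1  {4,6,7,8,9,10} 10  {5,6,7,8,9,10} 5
  7 to go: {3,5,6,7,8,9,10} 6  {4,5,6,7,8,9,10} 15
  8 to go: {3,4,5,6,7,8,9,10} 21
  9 to go: {2,3,4,5,6,7,8,9,10} 21
  if 0:j drops first: 21 orders
  if 1:i drops first: 21 orders
heap linearizations: 42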